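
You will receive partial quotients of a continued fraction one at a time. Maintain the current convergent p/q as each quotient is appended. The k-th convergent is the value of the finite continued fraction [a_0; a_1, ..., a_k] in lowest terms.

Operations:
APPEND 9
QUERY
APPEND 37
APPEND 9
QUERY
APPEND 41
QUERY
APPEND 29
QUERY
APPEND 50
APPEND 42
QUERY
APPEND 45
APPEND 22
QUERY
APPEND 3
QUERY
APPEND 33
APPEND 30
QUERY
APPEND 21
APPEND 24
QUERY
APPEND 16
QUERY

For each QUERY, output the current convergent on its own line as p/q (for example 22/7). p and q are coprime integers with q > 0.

9/1
3015/334
123949/13731
3597536/398533
7563628994/837894535
7499516349532/830792172567
22839092354075/2530101712157
22858526013374285/2532254561924597
11561824186290830093/1280812333340091437
185469977216498175480/20546259003390553277

APPEND 9: p_0 = 9·1 + 0 = 9, q_0 = 9·0 + 1 = 1 → 9/1
APPEND 37: p_1 = 37·9 + 1 = 334, q_1 = 37·1 + 0 = 37 → 334/37
APPEND 9: p_2 = 9·334 + 9 = 3015, q_2 = 9·37 + 1 = 334 → 3015/334
APPEND 41: p_3 = 41·3015 + 334 = 123949, q_3 = 41·334 + 37 = 13731 → 123949/13731
APPEND 29: p_4 = 29·123949 + 3015 = 3597536, q_4 = 29·13731 + 334 = 398533 → 3597536/398533
APPEND 50: p_5 = 50·3597536 + 123949 = 180000749, q_5 = 50·398533 + 13731 = 19940381 → 180000749/19940381
APPEND 42: p_6 = 42·180000749 + 3597536 = 7563628994, q_6 = 42·19940381 + 398533 = 837894535 → 7563628994/837894535
APPEND 45: p_7 = 45·7563628994 + 180000749 = 340543305479, q_7 = 45·837894535 + 19940381 = 37725194456 → 340543305479/37725194456
APPEND 22: p_8 = 22·340543305479 + 7563628994 = 7499516349532, q_8 = 22·37725194456 + 837894535 = 830792172567 → 7499516349532/830792172567
APPEND 3: p_9 = 3·7499516349532 + 340543305479 = 22839092354075, q_9 = 3·830792172567 + 37725194456 = 2530101712157 → 22839092354075/2530101712157
APPEND 33: p_10 = 33·22839092354075 + 7499516349532 = 761189564034007, q_10 = 33·2530101712157 + 830792172567 = 84324148673748 → 761189564034007/84324148673748
APPEND 30: p_11 = 30·761189564034007 + 22839092354075 = 22858526013374285, q_11 = 30·84324148673748 + 2530101712157 = 2532254561924597 → 22858526013374285/2532254561924597
APPEND 21: p_12 = 21·22858526013374285 + 761189564034007 = 480790235844893992, q_12 = 21·2532254561924597 + 84324148673748 = 53261669949090285 → 480790235844893992/53261669949090285
APPEND 24: p_13 = 24·480790235844893992 + 22858526013374285 = 11561824186290830093, q_13 = 24·53261669949090285 + 2532254561924597 = 1280812333340091437 → 11561824186290830093/1280812333340091437
APPEND 16: p_14 = 16·11561824186290830093 + 480790235844893992 = 185469977216498175480, q_14 = 16·1280812333340091437 + 53261669949090285 = 20546259003390553277 → 185469977216498175480/20546259003390553277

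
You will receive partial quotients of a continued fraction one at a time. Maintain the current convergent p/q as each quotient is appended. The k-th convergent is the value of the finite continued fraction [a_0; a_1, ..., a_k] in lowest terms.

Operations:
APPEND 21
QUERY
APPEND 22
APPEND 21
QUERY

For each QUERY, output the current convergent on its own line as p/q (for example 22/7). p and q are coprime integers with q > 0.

APPEND 21: p_0 = 21·1 + 0 = 21, q_0 = 21·0 + 1 = 1 → 21/1
APPEND 22: p_1 = 22·21 + 1 = 463, q_1 = 22·1 + 0 = 22 → 463/22
APPEND 21: p_2 = 21·463 + 21 = 9744, q_2 = 21·22 + 1 = 463 → 9744/463

21/1
9744/463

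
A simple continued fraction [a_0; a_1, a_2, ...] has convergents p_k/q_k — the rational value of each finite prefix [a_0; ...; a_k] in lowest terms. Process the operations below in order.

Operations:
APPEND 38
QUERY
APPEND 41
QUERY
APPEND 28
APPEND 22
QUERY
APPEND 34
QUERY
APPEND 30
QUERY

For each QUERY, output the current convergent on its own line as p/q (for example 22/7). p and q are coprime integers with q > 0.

38/1
1559/41
962739/25319
32776816/861995
984267219/25885169

APPEND 38: p_0 = 38·1 + 0 = 38, q_0 = 38·0 + 1 = 1 → 38/1
APPEND 41: p_1 = 41·38 + 1 = 1559, q_1 = 41·1 + 0 = 41 → 1559/41
APPEND 28: p_2 = 28·1559 + 38 = 43690, q_2 = 28·41 + 1 = 1149 → 43690/1149
APPEND 22: p_3 = 22·43690 + 1559 = 962739, q_3 = 22·1149 + 41 = 25319 → 962739/25319
APPEND 34: p_4 = 34·962739 + 43690 = 32776816, q_4 = 34·25319 + 1149 = 861995 → 32776816/861995
APPEND 30: p_5 = 30·32776816 + 962739 = 984267219, q_5 = 30·861995 + 25319 = 25885169 → 984267219/25885169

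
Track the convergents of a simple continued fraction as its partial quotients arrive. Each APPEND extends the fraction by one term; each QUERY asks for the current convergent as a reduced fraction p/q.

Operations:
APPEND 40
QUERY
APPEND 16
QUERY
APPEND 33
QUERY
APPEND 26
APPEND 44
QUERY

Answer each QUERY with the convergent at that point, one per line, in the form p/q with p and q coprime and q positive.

APPEND 40: p_0 = 40·1 + 0 = 40, q_0 = 40·0 + 1 = 1 → 40/1
APPEND 16: p_1 = 16·40 + 1 = 641, q_1 = 16·1 + 0 = 16 → 641/16
APPEND 33: p_2 = 33·641 + 40 = 21193, q_2 = 33·16 + 1 = 529 → 21193/529
APPEND 26: p_3 = 26·21193 + 641 = 551659, q_3 = 26·529 + 16 = 13770 → 551659/13770
APPEND 44: p_4 = 44·551659 + 21193 = 24294189, q_4 = 44·13770 + 529 = 606409 → 24294189/606409

40/1
641/16
21193/529
24294189/606409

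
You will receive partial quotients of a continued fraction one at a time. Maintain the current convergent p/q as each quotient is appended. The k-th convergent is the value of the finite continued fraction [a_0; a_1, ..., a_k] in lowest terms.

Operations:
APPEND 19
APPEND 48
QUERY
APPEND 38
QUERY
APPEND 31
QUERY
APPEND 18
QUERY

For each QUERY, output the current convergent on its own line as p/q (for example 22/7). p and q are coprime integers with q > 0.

APPEND 19: p_0 = 19·1 + 0 = 19, q_0 = 19·0 + 1 = 1 → 19/1
APPEND 48: p_1 = 48·19 + 1 = 913, q_1 = 48·1 + 0 = 48 → 913/48
APPEND 38: p_2 = 38·913 + 19 = 34713, q_2 = 38·48 + 1 = 1825 → 34713/1825
APPEND 31: p_3 = 31·34713 + 913 = 1077016, q_3 = 31·1825 + 48 = 56623 → 1077016/56623
APPEND 18: p_4 = 18·1077016 + 34713 = 19421001, q_4 = 18·56623 + 1825 = 1021039 → 19421001/1021039

913/48
34713/1825
1077016/56623
19421001/1021039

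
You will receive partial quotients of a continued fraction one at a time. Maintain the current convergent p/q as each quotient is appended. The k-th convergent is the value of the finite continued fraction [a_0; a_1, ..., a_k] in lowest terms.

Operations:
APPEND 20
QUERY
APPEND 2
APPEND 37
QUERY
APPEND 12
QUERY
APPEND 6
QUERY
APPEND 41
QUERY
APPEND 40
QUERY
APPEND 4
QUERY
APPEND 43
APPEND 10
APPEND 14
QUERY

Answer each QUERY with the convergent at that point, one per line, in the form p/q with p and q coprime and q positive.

20/1
1537/75
18485/902
112447/5487
4628812/225869
185264927/9040247
745688520/36386857
4557671490747/222397604816

APPEND 20: p_0 = 20·1 + 0 = 20, q_0 = 20·0 + 1 = 1 → 20/1
APPEND 2: p_1 = 2·20 + 1 = 41, q_1 = 2·1 + 0 = 2 → 41/2
APPEND 37: p_2 = 37·41 + 20 = 1537, q_2 = 37·2 + 1 = 75 → 1537/75
APPEND 12: p_3 = 12·1537 + 41 = 18485, q_3 = 12·75 + 2 = 902 → 18485/902
APPEND 6: p_4 = 6·18485 + 1537 = 112447, q_4 = 6·902 + 75 = 5487 → 112447/5487
APPEND 41: p_5 = 41·112447 + 18485 = 4628812, q_5 = 41·5487 + 902 = 225869 → 4628812/225869
APPEND 40: p_6 = 40·4628812 + 112447 = 185264927, q_6 = 40·225869 + 5487 = 9040247 → 185264927/9040247
APPEND 4: p_7 = 4·185264927 + 4628812 = 745688520, q_7 = 4·9040247 + 225869 = 36386857 → 745688520/36386857
APPEND 43: p_8 = 43·745688520 + 185264927 = 32249871287, q_8 = 43·36386857 + 9040247 = 1573675098 → 32249871287/1573675098
APPEND 10: p_9 = 10·32249871287 + 745688520 = 323244401390, q_9 = 10·1573675098 + 36386857 = 15773137837 → 323244401390/15773137837
APPEND 14: p_10 = 14·323244401390 + 32249871287 = 4557671490747, q_10 = 14·15773137837 + 1573675098 = 222397604816 → 4557671490747/222397604816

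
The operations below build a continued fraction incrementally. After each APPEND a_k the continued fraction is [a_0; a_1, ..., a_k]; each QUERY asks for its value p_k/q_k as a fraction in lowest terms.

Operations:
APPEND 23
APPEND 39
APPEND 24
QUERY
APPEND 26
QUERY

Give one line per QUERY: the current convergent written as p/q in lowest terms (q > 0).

21575/937
561848/24401

APPEND 23: p_0 = 23·1 + 0 = 23, q_0 = 23·0 + 1 = 1 → 23/1
APPEND 39: p_1 = 39·23 + 1 = 898, q_1 = 39·1 + 0 = 39 → 898/39
APPEND 24: p_2 = 24·898 + 23 = 21575, q_2 = 24·39 + 1 = 937 → 21575/937
APPEND 26: p_3 = 26·21575 + 898 = 561848, q_3 = 26·937 + 39 = 24401 → 561848/24401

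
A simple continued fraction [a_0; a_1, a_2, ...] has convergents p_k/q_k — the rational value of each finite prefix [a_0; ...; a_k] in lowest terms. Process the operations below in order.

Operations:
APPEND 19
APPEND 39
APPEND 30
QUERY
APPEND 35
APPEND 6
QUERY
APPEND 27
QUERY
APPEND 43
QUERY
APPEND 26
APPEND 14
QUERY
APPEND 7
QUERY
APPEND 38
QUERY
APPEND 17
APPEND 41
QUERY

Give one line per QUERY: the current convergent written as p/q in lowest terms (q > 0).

22279/1171
4705321/247315
127824174/6718529
5501144803/289144062
2009707391531/105631642036
14211109329769/746945958393
542031861922753/28489578060970
378920895104602123/19916350270851173

APPEND 19: p_0 = 19·1 + 0 = 19, q_0 = 19·0 + 1 = 1 → 19/1
APPEND 39: p_1 = 39·19 + 1 = 742, q_1 = 39·1 + 0 = 39 → 742/39
APPEND 30: p_2 = 30·742 + 19 = 22279, q_2 = 30·39 + 1 = 1171 → 22279/1171
APPEND 35: p_3 = 35·22279 + 742 = 780507, q_3 = 35·1171 + 39 = 41024 → 780507/41024
APPEND 6: p_4 = 6·780507 + 22279 = 4705321, q_4 = 6·41024 + 1171 = 247315 → 4705321/247315
APPEND 27: p_5 = 27·4705321 + 780507 = 127824174, q_5 = 27·247315 + 41024 = 6718529 → 127824174/6718529
APPEND 43: p_6 = 43·127824174 + 4705321 = 5501144803, q_6 = 43·6718529 + 247315 = 289144062 → 5501144803/289144062
APPEND 26: p_7 = 26·5501144803 + 127824174 = 143157589052, q_7 = 26·289144062 + 6718529 = 7524464141 → 143157589052/7524464141
APPEND 14: p_8 = 14·143157589052 + 5501144803 = 2009707391531, q_8 = 14·7524464141 + 289144062 = 105631642036 → 2009707391531/105631642036
APPEND 7: p_9 = 7·2009707391531 + 143157589052 = 14211109329769, q_9 = 7·105631642036 + 7524464141 = 746945958393 → 14211109329769/746945958393
APPEND 38: p_10 = 38·14211109329769 + 2009707391531 = 542031861922753, q_10 = 38·746945958393 + 105631642036 = 28489578060970 → 542031861922753/28489578060970
APPEND 17: p_11 = 17·542031861922753 + 14211109329769 = 9228752762016570, q_11 = 17·28489578060970 + 746945958393 = 485069772994883 → 9228752762016570/485069772994883
APPEND 41: p_12 = 41·9228752762016570 + 542031861922753 = 378920895104602123, q_12 = 41·485069772994883 + 28489578060970 = 19916350270851173 → 378920895104602123/19916350270851173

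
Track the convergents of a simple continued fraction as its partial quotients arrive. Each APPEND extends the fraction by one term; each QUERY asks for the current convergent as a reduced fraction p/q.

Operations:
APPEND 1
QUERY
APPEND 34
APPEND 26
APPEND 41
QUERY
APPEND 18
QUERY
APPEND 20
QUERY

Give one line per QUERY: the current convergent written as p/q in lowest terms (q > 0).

1/1
37386/36319
673859/654627
13514566/13128859

APPEND 1: p_0 = 1·1 + 0 = 1, q_0 = 1·0 + 1 = 1 → 1/1
APPEND 34: p_1 = 34·1 + 1 = 35, q_1 = 34·1 + 0 = 34 → 35/34
APPEND 26: p_2 = 26·35 + 1 = 911, q_2 = 26·34 + 1 = 885 → 911/885
APPEND 41: p_3 = 41·911 + 35 = 37386, q_3 = 41·885 + 34 = 36319 → 37386/36319
APPEND 18: p_4 = 18·37386 + 911 = 673859, q_4 = 18·36319 + 885 = 654627 → 673859/654627
APPEND 20: p_5 = 20·673859 + 37386 = 13514566, q_5 = 20·654627 + 36319 = 13128859 → 13514566/13128859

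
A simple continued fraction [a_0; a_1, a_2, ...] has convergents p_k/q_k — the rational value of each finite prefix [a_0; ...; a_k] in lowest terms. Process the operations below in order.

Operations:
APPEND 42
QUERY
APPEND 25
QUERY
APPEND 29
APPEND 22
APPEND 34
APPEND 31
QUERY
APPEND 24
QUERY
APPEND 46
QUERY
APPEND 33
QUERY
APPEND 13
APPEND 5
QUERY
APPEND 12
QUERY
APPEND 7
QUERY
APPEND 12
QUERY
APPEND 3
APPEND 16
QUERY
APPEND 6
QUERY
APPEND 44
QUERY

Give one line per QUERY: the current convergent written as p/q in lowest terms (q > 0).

APPEND 42: p_0 = 42·1 + 0 = 42, q_0 = 42·0 + 1 = 1 → 42/1
APPEND 25: p_1 = 25·42 + 1 = 1051, q_1 = 25·1 + 0 = 25 → 1051/25
APPEND 29: p_2 = 29·1051 + 42 = 30521, q_2 = 29·25 + 1 = 726 → 30521/726
APPEND 22: p_3 = 22·30521 + 1051 = 672513, q_3 = 22·726 + 25 = 15997 → 672513/15997
APPEND 34: p_4 = 34·672513 + 30521 = 22895963, q_4 = 34·15997 + 726 = 544624 → 22895963/544624
APPEND 31: p_5 = 31·22895963 + 672513 = 710447366, q_5 = 31·544624 + 15997 = 16899341 → 710447366/16899341
APPEND 24: p_6 = 24·710447366 + 22895963 = 17073632747, q_6 = 24·16899341 + 544624 = 406128808 → 17073632747/406128808
APPEND 46: p_7 = 46·17073632747 + 710447366 = 786097553728, q_7 = 46·406128808 + 16899341 = 18698824509 → 786097553728/18698824509
APPEND 33: p_8 = 33·786097553728 + 17073632747 = 25958292905771, q_8 = 33·18698824509 + 406128808 = 617467337605 → 25958292905771/617467337605
APPEND 13: p_9 = 13·25958292905771 + 786097553728 = 338243905328751, q_9 = 13·617467337605 + 18698824509 = 8045774213374 → 338243905328751/8045774213374
APPEND 5: p_10 = 5·338243905328751 + 25958292905771 = 1717177819549526, q_10 = 5·8045774213374 + 617467337605 = 40846338404475 → 1717177819549526/40846338404475
APPEND 12: p_11 = 12·1717177819549526 + 338243905328751 = 20944377739923063, q_11 = 12·40846338404475 + 8045774213374 = 498201835067074 → 20944377739923063/498201835067074
APPEND 7: p_12 = 7·20944377739923063 + 1717177819549526 = 148327821999010967, q_12 = 7·498201835067074 + 40846338404475 = 3528259183873993 → 148327821999010967/3528259183873993
APPEND 12: p_13 = 12·148327821999010967 + 20944377739923063 = 1800878241728054667, q_13 = 12·3528259183873993 + 498201835067074 = 42837312041554990 → 1800878241728054667/42837312041554990
APPEND 3: p_14 = 3·1800878241728054667 + 148327821999010967 = 5550962547183174968, q_14 = 3·42837312041554990 + 3528259183873993 = 132040195308538963 → 5550962547183174968/132040195308538963
APPEND 16: p_15 = 16·5550962547183174968 + 1800878241728054667 = 90616278996658854155, q_15 = 16·132040195308538963 + 42837312041554990 = 2155480436978178398 → 90616278996658854155/2155480436978178398
APPEND 6: p_16 = 6·90616278996658854155 + 5550962547183174968 = 549248636527136299898, q_16 = 6·2155480436978178398 + 132040195308538963 = 13064922817177609351 → 549248636527136299898/13064922817177609351
APPEND 44: p_17 = 44·549248636527136299898 + 90616278996658854155 = 24257556286190656049667, q_17 = 44·13064922817177609351 + 2155480436978178398 = 577012084392792989842 → 24257556286190656049667/577012084392792989842

42/1
1051/25
710447366/16899341
17073632747/406128808
786097553728/18698824509
25958292905771/617467337605
1717177819549526/40846338404475
20944377739923063/498201835067074
148327821999010967/3528259183873993
1800878241728054667/42837312041554990
90616278996658854155/2155480436978178398
549248636527136299898/13064922817177609351
24257556286190656049667/577012084392792989842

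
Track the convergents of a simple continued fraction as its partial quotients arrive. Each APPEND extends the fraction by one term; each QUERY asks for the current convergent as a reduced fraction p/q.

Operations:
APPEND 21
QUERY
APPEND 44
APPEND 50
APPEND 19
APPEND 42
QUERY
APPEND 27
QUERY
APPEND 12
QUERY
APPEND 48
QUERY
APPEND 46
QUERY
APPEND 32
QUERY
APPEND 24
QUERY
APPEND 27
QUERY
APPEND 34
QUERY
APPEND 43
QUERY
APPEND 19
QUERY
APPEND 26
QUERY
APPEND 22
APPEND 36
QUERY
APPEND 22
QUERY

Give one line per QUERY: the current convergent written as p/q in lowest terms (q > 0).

21/1
37009379/1760447
1000133307/47573932
12038609063/572647631
578853368331/27534660220
26639293552289/1267167017751
853036247041579/40576879228252
20499509222550185/975112268495799
554339785255896574/26368608128614825
18868052207923033701/897507788641399849
811880584725946345717/38619203519708808332
15444599162000903602324/734662374663108758157
402371458796749440006141/19139840944760536520414
319636572395654338454553477/15204341714682977375981954
7040872209397085934583913920/334917328886184897183810253

APPEND 21: p_0 = 21·1 + 0 = 21, q_0 = 21·0 + 1 = 1 → 21/1
APPEND 44: p_1 = 44·21 + 1 = 925, q_1 = 44·1 + 0 = 44 → 925/44
APPEND 50: p_2 = 50·925 + 21 = 46271, q_2 = 50·44 + 1 = 2201 → 46271/2201
APPEND 19: p_3 = 19·46271 + 925 = 880074, q_3 = 19·2201 + 44 = 41863 → 880074/41863
APPEND 42: p_4 = 42·880074 + 46271 = 37009379, q_4 = 42·41863 + 2201 = 1760447 → 37009379/1760447
APPEND 27: p_5 = 27·37009379 + 880074 = 1000133307, q_5 = 27·1760447 + 41863 = 47573932 → 1000133307/47573932
APPEND 12: p_6 = 12·1000133307 + 37009379 = 12038609063, q_6 = 12·47573932 + 1760447 = 572647631 → 12038609063/572647631
APPEND 48: p_7 = 48·12038609063 + 1000133307 = 578853368331, q_7 = 48·572647631 + 47573932 = 27534660220 → 578853368331/27534660220
APPEND 46: p_8 = 46·578853368331 + 12038609063 = 26639293552289, q_8 = 46·27534660220 + 572647631 = 1267167017751 → 26639293552289/1267167017751
APPEND 32: p_9 = 32·26639293552289 + 578853368331 = 853036247041579, q_9 = 32·1267167017751 + 27534660220 = 40576879228252 → 853036247041579/40576879228252
APPEND 24: p_10 = 24·853036247041579 + 26639293552289 = 20499509222550185, q_10 = 24·40576879228252 + 1267167017751 = 975112268495799 → 20499509222550185/975112268495799
APPEND 27: p_11 = 27·20499509222550185 + 853036247041579 = 554339785255896574, q_11 = 27·975112268495799 + 40576879228252 = 26368608128614825 → 554339785255896574/26368608128614825
APPEND 34: p_12 = 34·554339785255896574 + 20499509222550185 = 18868052207923033701, q_12 = 34·26368608128614825 + 975112268495799 = 897507788641399849 → 18868052207923033701/897507788641399849
APPEND 43: p_13 = 43·18868052207923033701 + 554339785255896574 = 811880584725946345717, q_13 = 43·897507788641399849 + 26368608128614825 = 38619203519708808332 → 811880584725946345717/38619203519708808332
APPEND 19: p_14 = 19·811880584725946345717 + 18868052207923033701 = 15444599162000903602324, q_14 = 19·38619203519708808332 + 897507788641399849 = 734662374663108758157 → 15444599162000903602324/734662374663108758157
APPEND 26: p_15 = 26·15444599162000903602324 + 811880584725946345717 = 402371458796749440006141, q_15 = 26·734662374663108758157 + 38619203519708808332 = 19139840944760536520414 → 402371458796749440006141/19139840944760536520414
APPEND 22: p_16 = 22·402371458796749440006141 + 15444599162000903602324 = 8867616692690488583737426, q_16 = 22·19139840944760536520414 + 734662374663108758157 = 421811163159394912207265 → 8867616692690488583737426/421811163159394912207265
APPEND 36: p_17 = 36·8867616692690488583737426 + 402371458796749440006141 = 319636572395654338454553477, q_17 = 36·421811163159394912207265 + 19139840944760536520414 = 15204341714682977375981954 → 319636572395654338454553477/15204341714682977375981954
APPEND 22: p_18 = 22·319636572395654338454553477 + 8867616692690488583737426 = 7040872209397085934583913920, q_18 = 22·15204341714682977375981954 + 421811163159394912207265 = 334917328886184897183810253 → 7040872209397085934583913920/334917328886184897183810253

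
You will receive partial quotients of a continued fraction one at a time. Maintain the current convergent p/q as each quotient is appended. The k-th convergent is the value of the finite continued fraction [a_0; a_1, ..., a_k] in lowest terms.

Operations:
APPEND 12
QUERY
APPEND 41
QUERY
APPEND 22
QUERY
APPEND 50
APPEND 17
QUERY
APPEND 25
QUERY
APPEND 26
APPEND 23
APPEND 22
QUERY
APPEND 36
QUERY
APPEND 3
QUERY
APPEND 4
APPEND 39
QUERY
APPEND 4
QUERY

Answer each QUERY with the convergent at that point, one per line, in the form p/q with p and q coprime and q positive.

APPEND 12: p_0 = 12·1 + 0 = 12, q_0 = 12·0 + 1 = 1 → 12/1
APPEND 41: p_1 = 41·12 + 1 = 493, q_1 = 41·1 + 0 = 41 → 493/41
APPEND 22: p_2 = 22·493 + 12 = 10858, q_2 = 22·41 + 1 = 903 → 10858/903
APPEND 50: p_3 = 50·10858 + 493 = 543393, q_3 = 50·903 + 41 = 45191 → 543393/45191
APPEND 17: p_4 = 17·543393 + 10858 = 9248539, q_4 = 17·45191 + 903 = 769150 → 9248539/769150
APPEND 25: p_5 = 25·9248539 + 543393 = 231756868, q_5 = 25·769150 + 45191 = 19273941 → 231756868/19273941
APPEND 26: p_6 = 26·231756868 + 9248539 = 6034927107, q_6 = 26·19273941 + 769150 = 501891616 → 6034927107/501891616
APPEND 23: p_7 = 23·6034927107 + 231756868 = 139035080329, q_7 = 23·501891616 + 19273941 = 11562781109 → 139035080329/11562781109
APPEND 22: p_8 = 22·139035080329 + 6034927107 = 3064806694345, q_8 = 22·11562781109 + 501891616 = 254883076014 → 3064806694345/254883076014
APPEND 36: p_9 = 36·3064806694345 + 139035080329 = 110472076076749, q_9 = 36·254883076014 + 11562781109 = 9187353517613 → 110472076076749/9187353517613
APPEND 3: p_10 = 3·110472076076749 + 3064806694345 = 334481034924592, q_10 = 3·9187353517613 + 254883076014 = 27816943628853 → 334481034924592/27816943628853
APPEND 4: p_11 = 4·334481034924592 + 110472076076749 = 1448396215775117, q_11 = 4·27816943628853 + 9187353517613 = 120455128033025 → 1448396215775117/120455128033025
APPEND 39: p_12 = 39·1448396215775117 + 334481034924592 = 56821933450154155, q_12 = 39·120455128033025 + 27816943628853 = 4725566936916828 → 56821933450154155/4725566936916828
APPEND 4: p_13 = 4·56821933450154155 + 1448396215775117 = 228736130016391737, q_13 = 4·4725566936916828 + 120455128033025 = 19022722875700337 → 228736130016391737/19022722875700337

12/1
493/41
10858/903
9248539/769150
231756868/19273941
3064806694345/254883076014
110472076076749/9187353517613
334481034924592/27816943628853
56821933450154155/4725566936916828
228736130016391737/19022722875700337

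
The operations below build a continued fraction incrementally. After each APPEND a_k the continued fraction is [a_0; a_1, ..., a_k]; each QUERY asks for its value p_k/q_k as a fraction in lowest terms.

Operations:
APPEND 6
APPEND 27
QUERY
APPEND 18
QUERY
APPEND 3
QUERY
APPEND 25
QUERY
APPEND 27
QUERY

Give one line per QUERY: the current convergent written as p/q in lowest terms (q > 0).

APPEND 6: p_0 = 6·1 + 0 = 6, q_0 = 6·0 + 1 = 1 → 6/1
APPEND 27: p_1 = 27·6 + 1 = 163, q_1 = 27·1 + 0 = 27 → 163/27
APPEND 18: p_2 = 18·163 + 6 = 2940, q_2 = 18·27 + 1 = 487 → 2940/487
APPEND 3: p_3 = 3·2940 + 163 = 8983, q_3 = 3·487 + 27 = 1488 → 8983/1488
APPEND 25: p_4 = 25·8983 + 2940 = 227515, q_4 = 25·1488 + 487 = 37687 → 227515/37687
APPEND 27: p_5 = 27·227515 + 8983 = 6151888, q_5 = 27·37687 + 1488 = 1019037 → 6151888/1019037

163/27
2940/487
8983/1488
227515/37687
6151888/1019037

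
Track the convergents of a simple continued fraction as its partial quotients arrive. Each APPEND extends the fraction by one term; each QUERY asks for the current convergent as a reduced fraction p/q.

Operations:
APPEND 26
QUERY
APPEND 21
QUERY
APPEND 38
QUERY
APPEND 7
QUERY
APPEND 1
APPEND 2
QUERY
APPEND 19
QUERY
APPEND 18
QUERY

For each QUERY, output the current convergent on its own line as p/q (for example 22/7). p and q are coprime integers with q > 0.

26/1
547/21
20812/799
146231/5614
480317/18440
9293066/356773
167755505/6440354

APPEND 26: p_0 = 26·1 + 0 = 26, q_0 = 26·0 + 1 = 1 → 26/1
APPEND 21: p_1 = 21·26 + 1 = 547, q_1 = 21·1 + 0 = 21 → 547/21
APPEND 38: p_2 = 38·547 + 26 = 20812, q_2 = 38·21 + 1 = 799 → 20812/799
APPEND 7: p_3 = 7·20812 + 547 = 146231, q_3 = 7·799 + 21 = 5614 → 146231/5614
APPEND 1: p_4 = 1·146231 + 20812 = 167043, q_4 = 1·5614 + 799 = 6413 → 167043/6413
APPEND 2: p_5 = 2·167043 + 146231 = 480317, q_5 = 2·6413 + 5614 = 18440 → 480317/18440
APPEND 19: p_6 = 19·480317 + 167043 = 9293066, q_6 = 19·18440 + 6413 = 356773 → 9293066/356773
APPEND 18: p_7 = 18·9293066 + 480317 = 167755505, q_7 = 18·356773 + 18440 = 6440354 → 167755505/6440354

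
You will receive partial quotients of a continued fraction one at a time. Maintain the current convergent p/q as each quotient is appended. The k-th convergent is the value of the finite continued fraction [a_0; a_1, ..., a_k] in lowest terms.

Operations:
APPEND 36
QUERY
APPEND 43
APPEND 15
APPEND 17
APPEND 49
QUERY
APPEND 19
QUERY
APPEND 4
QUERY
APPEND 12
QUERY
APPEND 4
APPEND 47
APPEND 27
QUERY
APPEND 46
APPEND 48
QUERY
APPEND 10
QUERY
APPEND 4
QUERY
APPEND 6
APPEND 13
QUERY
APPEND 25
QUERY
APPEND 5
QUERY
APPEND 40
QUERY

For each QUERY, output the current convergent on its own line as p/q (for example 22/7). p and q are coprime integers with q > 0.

APPEND 36: p_0 = 36·1 + 0 = 36, q_0 = 36·0 + 1 = 1 → 36/1
APPEND 43: p_1 = 43·36 + 1 = 1549, q_1 = 43·1 + 0 = 43 → 1549/43
APPEND 15: p_2 = 15·1549 + 36 = 23271, q_2 = 15·43 + 1 = 646 → 23271/646
APPEND 17: p_3 = 17·23271 + 1549 = 397156, q_3 = 17·646 + 43 = 11025 → 397156/11025
APPEND 49: p_4 = 49·397156 + 23271 = 19483915, q_4 = 49·11025 + 646 = 540871 → 19483915/540871
APPEND 19: p_5 = 19·19483915 + 397156 = 370591541, q_5 = 19·540871 + 11025 = 10287574 → 370591541/10287574
APPEND 4: p_6 = 4·370591541 + 19483915 = 1501850079, q_6 = 4·10287574 + 540871 = 41691167 → 1501850079/41691167
APPEND 12: p_7 = 12·1501850079 + 370591541 = 18392792489, q_7 = 12·41691167 + 10287574 = 510581578 → 18392792489/510581578
APPEND 4: p_8 = 4·18392792489 + 1501850079 = 75073020035, q_8 = 4·510581578 + 41691167 = 2084017479 → 75073020035/2084017479
APPEND 47: p_9 = 47·75073020035 + 18392792489 = 3546824734134, q_9 = 47·2084017479 + 510581578 = 98459403091 → 3546824734134/98459403091
APPEND 27: p_10 = 27·3546824734134 + 75073020035 = 95839340841653, q_10 = 27·98459403091 + 2084017479 = 2660487900936 → 95839340841653/2660487900936
APPEND 46: p_11 = 46·95839340841653 + 3546824734134 = 4412156503450172, q_11 = 46·2660487900936 + 98459403091 = 122480902846147 → 4412156503450172/122480902846147
APPEND 48: p_12 = 48·4412156503450172 + 95839340841653 = 211879351506449909, q_12 = 48·122480902846147 + 2660487900936 = 5881743824515992 → 211879351506449909/5881743824515992
APPEND 10: p_13 = 10·211879351506449909 + 4412156503450172 = 2123205671567949262, q_13 = 10·5881743824515992 + 122480902846147 = 58939919148006067 → 2123205671567949262/58939919148006067
APPEND 4: p_14 = 4·2123205671567949262 + 211879351506449909 = 8704702037778246957, q_14 = 4·58939919148006067 + 5881743824515992 = 241641420416540260 → 8704702037778246957/241641420416540260
APPEND 6: p_15 = 6·8704702037778246957 + 2123205671567949262 = 54351417898237431004, q_15 = 6·241641420416540260 + 58939919148006067 = 1508788441647247627 → 54351417898237431004/1508788441647247627
APPEND 13: p_16 = 13·54351417898237431004 + 8704702037778246957 = 715273134714864850009, q_16 = 13·1508788441647247627 + 241641420416540260 = 19855891161830759411 → 715273134714864850009/19855891161830759411
APPEND 25: p_17 = 25·715273134714864850009 + 54351417898237431004 = 17936179785769858681229, q_17 = 25·19855891161830759411 + 1508788441647247627 = 497906067487416232902 → 17936179785769858681229/497906067487416232902
APPEND 5: p_18 = 5·17936179785769858681229 + 715273134714864850009 = 90396172063564158256154, q_18 = 5·497906067487416232902 + 19855891161830759411 = 2509386228598911923921 → 90396172063564158256154/2509386228598911923921
APPEND 40: p_19 = 40·90396172063564158256154 + 17936179785769858681229 = 3633783062328336188927389, q_19 = 40·2509386228598911923921 + 497906067487416232902 = 100873355211443893189742 → 3633783062328336188927389/100873355211443893189742

36/1
19483915/540871
370591541/10287574
1501850079/41691167
18392792489/510581578
95839340841653/2660487900936
211879351506449909/5881743824515992
2123205671567949262/58939919148006067
8704702037778246957/241641420416540260
715273134714864850009/19855891161830759411
17936179785769858681229/497906067487416232902
90396172063564158256154/2509386228598911923921
3633783062328336188927389/100873355211443893189742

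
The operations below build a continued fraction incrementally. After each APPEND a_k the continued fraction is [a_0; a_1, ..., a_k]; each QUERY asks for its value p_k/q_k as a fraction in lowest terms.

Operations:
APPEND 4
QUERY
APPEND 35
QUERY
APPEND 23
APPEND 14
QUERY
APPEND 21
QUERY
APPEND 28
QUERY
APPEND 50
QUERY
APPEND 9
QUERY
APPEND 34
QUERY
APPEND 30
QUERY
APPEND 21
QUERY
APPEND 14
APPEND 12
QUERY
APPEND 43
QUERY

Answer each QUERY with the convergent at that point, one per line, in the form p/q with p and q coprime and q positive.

4/1
141/35
45599/11319
960826/238505
26948727/6689459
1348397176/334711455
12162523311/3019092554
414874189750/102983858291
12458388215811/3092534841284
262041026721781/65046215525255
44434434174570721/11029920841863503
1914361702268861748/475200335752325483

APPEND 4: p_0 = 4·1 + 0 = 4, q_0 = 4·0 + 1 = 1 → 4/1
APPEND 35: p_1 = 35·4 + 1 = 141, q_1 = 35·1 + 0 = 35 → 141/35
APPEND 23: p_2 = 23·141 + 4 = 3247, q_2 = 23·35 + 1 = 806 → 3247/806
APPEND 14: p_3 = 14·3247 + 141 = 45599, q_3 = 14·806 + 35 = 11319 → 45599/11319
APPEND 21: p_4 = 21·45599 + 3247 = 960826, q_4 = 21·11319 + 806 = 238505 → 960826/238505
APPEND 28: p_5 = 28·960826 + 45599 = 26948727, q_5 = 28·238505 + 11319 = 6689459 → 26948727/6689459
APPEND 50: p_6 = 50·26948727 + 960826 = 1348397176, q_6 = 50·6689459 + 238505 = 334711455 → 1348397176/334711455
APPEND 9: p_7 = 9·1348397176 + 26948727 = 12162523311, q_7 = 9·334711455 + 6689459 = 3019092554 → 12162523311/3019092554
APPEND 34: p_8 = 34·12162523311 + 1348397176 = 414874189750, q_8 = 34·3019092554 + 334711455 = 102983858291 → 414874189750/102983858291
APPEND 30: p_9 = 30·414874189750 + 12162523311 = 12458388215811, q_9 = 30·102983858291 + 3019092554 = 3092534841284 → 12458388215811/3092534841284
APPEND 21: p_10 = 21·12458388215811 + 414874189750 = 262041026721781, q_10 = 21·3092534841284 + 102983858291 = 65046215525255 → 262041026721781/65046215525255
APPEND 14: p_11 = 14·262041026721781 + 12458388215811 = 3681032762320745, q_11 = 14·65046215525255 + 3092534841284 = 913739552194854 → 3681032762320745/913739552194854
APPEND 12: p_12 = 12·3681032762320745 + 262041026721781 = 44434434174570721, q_12 = 12·913739552194854 + 65046215525255 = 11029920841863503 → 44434434174570721/11029920841863503
APPEND 43: p_13 = 43·44434434174570721 + 3681032762320745 = 1914361702268861748, q_13 = 43·11029920841863503 + 913739552194854 = 475200335752325483 → 1914361702268861748/475200335752325483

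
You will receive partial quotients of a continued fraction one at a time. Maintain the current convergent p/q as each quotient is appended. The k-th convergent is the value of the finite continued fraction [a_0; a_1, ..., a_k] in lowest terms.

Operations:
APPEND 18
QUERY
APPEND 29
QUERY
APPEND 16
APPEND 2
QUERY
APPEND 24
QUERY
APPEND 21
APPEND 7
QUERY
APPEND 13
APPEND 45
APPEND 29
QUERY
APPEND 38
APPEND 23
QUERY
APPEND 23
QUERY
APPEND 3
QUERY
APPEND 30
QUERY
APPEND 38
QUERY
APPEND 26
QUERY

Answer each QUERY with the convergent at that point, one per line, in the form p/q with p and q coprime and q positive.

18/1
523/29
17295/959
423466/23481
62794033/3481901
1079574685017/59861932667
945483409300484/52426631497403
21787179450198761/1208089340508301
66307021759896767/3676694653022306
2010997832247101771/111508928931177481
76484224647149764065/4241015994037766584
1990600838658140967461/110377924773913108665

APPEND 18: p_0 = 18·1 + 0 = 18, q_0 = 18·0 + 1 = 1 → 18/1
APPEND 29: p_1 = 29·18 + 1 = 523, q_1 = 29·1 + 0 = 29 → 523/29
APPEND 16: p_2 = 16·523 + 18 = 8386, q_2 = 16·29 + 1 = 465 → 8386/465
APPEND 2: p_3 = 2·8386 + 523 = 17295, q_3 = 2·465 + 29 = 959 → 17295/959
APPEND 24: p_4 = 24·17295 + 8386 = 423466, q_4 = 24·959 + 465 = 23481 → 423466/23481
APPEND 21: p_5 = 21·423466 + 17295 = 8910081, q_5 = 21·23481 + 959 = 494060 → 8910081/494060
APPEND 7: p_6 = 7·8910081 + 423466 = 62794033, q_6 = 7·494060 + 23481 = 3481901 → 62794033/3481901
APPEND 13: p_7 = 13·62794033 + 8910081 = 825232510, q_7 = 13·3481901 + 494060 = 45758773 → 825232510/45758773
APPEND 45: p_8 = 45·825232510 + 62794033 = 37198256983, q_8 = 45·45758773 + 3481901 = 2062626686 → 37198256983/2062626686
APPEND 29: p_9 = 29·37198256983 + 825232510 = 1079574685017, q_9 = 29·2062626686 + 45758773 = 59861932667 → 1079574685017/59861932667
APPEND 38: p_10 = 38·1079574685017 + 37198256983 = 41061036287629, q_10 = 38·59861932667 + 2062626686 = 2276816068032 → 41061036287629/2276816068032
APPEND 23: p_11 = 23·41061036287629 + 1079574685017 = 945483409300484, q_11 = 23·2276816068032 + 59861932667 = 52426631497403 → 945483409300484/52426631497403
APPEND 23: p_12 = 23·945483409300484 + 41061036287629 = 21787179450198761, q_12 = 23·52426631497403 + 2276816068032 = 1208089340508301 → 21787179450198761/1208089340508301
APPEND 3: p_13 = 3·21787179450198761 + 945483409300484 = 66307021759896767, q_13 = 3·1208089340508301 + 52426631497403 = 3676694653022306 → 66307021759896767/3676694653022306
APPEND 30: p_14 = 30·66307021759896767 + 21787179450198761 = 2010997832247101771, q_14 = 30·3676694653022306 + 1208089340508301 = 111508928931177481 → 2010997832247101771/111508928931177481
APPEND 38: p_15 = 38·2010997832247101771 + 66307021759896767 = 76484224647149764065, q_15 = 38·111508928931177481 + 3676694653022306 = 4241015994037766584 → 76484224647149764065/4241015994037766584
APPEND 26: p_16 = 26·76484224647149764065 + 2010997832247101771 = 1990600838658140967461, q_16 = 26·4241015994037766584 + 111508928931177481 = 110377924773913108665 → 1990600838658140967461/110377924773913108665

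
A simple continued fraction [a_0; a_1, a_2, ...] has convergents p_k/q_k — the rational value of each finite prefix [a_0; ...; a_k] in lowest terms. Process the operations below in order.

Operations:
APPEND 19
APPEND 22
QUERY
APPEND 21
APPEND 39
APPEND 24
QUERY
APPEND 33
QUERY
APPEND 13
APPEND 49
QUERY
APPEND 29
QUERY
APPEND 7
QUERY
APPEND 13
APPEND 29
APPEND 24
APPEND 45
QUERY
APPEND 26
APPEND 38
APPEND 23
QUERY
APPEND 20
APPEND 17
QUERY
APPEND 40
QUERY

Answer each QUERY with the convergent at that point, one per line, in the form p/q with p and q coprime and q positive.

APPEND 19: p_0 = 19·1 + 0 = 19, q_0 = 19·0 + 1 = 1 → 19/1
APPEND 22: p_1 = 22·19 + 1 = 419, q_1 = 22·1 + 0 = 22 → 419/22
APPEND 21: p_2 = 21·419 + 19 = 8818, q_2 = 21·22 + 1 = 463 → 8818/463
APPEND 39: p_3 = 39·8818 + 419 = 344321, q_3 = 39·463 + 22 = 18079 → 344321/18079
APPEND 24: p_4 = 24·344321 + 8818 = 8272522, q_4 = 24·18079 + 463 = 434359 → 8272522/434359
APPEND 33: p_5 = 33·8272522 + 344321 = 273337547, q_5 = 33·434359 + 18079 = 14351926 → 273337547/14351926
APPEND 13: p_6 = 13·273337547 + 8272522 = 3561660633, q_6 = 13·14351926 + 434359 = 187009397 → 3561660633/187009397
APPEND 49: p_7 = 49·3561660633 + 273337547 = 174794708564, q_7 = 49·187009397 + 14351926 = 9177812379 → 174794708564/9177812379
APPEND 29: p_8 = 29·174794708564 + 3561660633 = 5072608208989, q_8 = 29·9177812379 + 187009397 = 266343568388 → 5072608208989/266343568388
APPEND 7: p_9 = 7·5072608208989 + 174794708564 = 35683052171487, q_9 = 7·266343568388 + 9177812379 = 1873582791095 → 35683052171487/1873582791095
APPEND 13: p_10 = 13·35683052171487 + 5072608208989 = 468952286438320, q_10 = 13·1873582791095 + 266343568388 = 24622919852623 → 468952286438320/24622919852623
APPEND 29: p_11 = 29·468952286438320 + 35683052171487 = 13635299358882767, q_11 = 29·24622919852623 + 1873582791095 = 715938258517162 → 13635299358882767/715938258517162
APPEND 24: p_12 = 24·13635299358882767 + 468952286438320 = 327716136899624728, q_12 = 24·715938258517162 + 24622919852623 = 17207141124264511 → 327716136899624728/17207141124264511
APPEND 45: p_13 = 45·327716136899624728 + 13635299358882767 = 14760861459841995527, q_13 = 45·17207141124264511 + 715938258517162 = 775037288850420157 → 14760861459841995527/775037288850420157
APPEND 26: p_14 = 26·14760861459841995527 + 327716136899624728 = 384110114092791508430, q_14 = 26·775037288850420157 + 17207141124264511 = 20168176651235188593 → 384110114092791508430/20168176651235188593
APPEND 38: p_15 = 38·384110114092791508430 + 14760861459841995527 = 14610945196985919315867, q_15 = 38·20168176651235188593 + 775037288850420157 = 767165750035787586691 → 14610945196985919315867/767165750035787586691
APPEND 23: p_16 = 23·14610945196985919315867 + 384110114092791508430 = 336435849644768935773371, q_16 = 23·767165750035787586691 + 20168176651235188593 = 17664980427474349682486 → 336435849644768935773371/17664980427474349682486
APPEND 20: p_17 = 20·336435849644768935773371 + 14610945196985919315867 = 6743327938092364634783287, q_17 = 20·17664980427474349682486 + 767165750035787586691 = 354066774299522781236411 → 6743327938092364634783287/354066774299522781236411
APPEND 17: p_18 = 17·6743327938092364634783287 + 336435849644768935773371 = 114973010797214967727089250, q_18 = 17·354066774299522781236411 + 17664980427474349682486 = 6036800143519361630701473 → 114973010797214967727089250/6036800143519361630701473
APPEND 40: p_19 = 40·114973010797214967727089250 + 6743327938092364634783287 = 4605663759826691073718353287, q_19 = 40·6036800143519361630701473 + 354066774299522781236411 = 241826072515073988009295331 → 4605663759826691073718353287/241826072515073988009295331

419/22
8272522/434359
273337547/14351926
174794708564/9177812379
5072608208989/266343568388
35683052171487/1873582791095
14760861459841995527/775037288850420157
336435849644768935773371/17664980427474349682486
114973010797214967727089250/6036800143519361630701473
4605663759826691073718353287/241826072515073988009295331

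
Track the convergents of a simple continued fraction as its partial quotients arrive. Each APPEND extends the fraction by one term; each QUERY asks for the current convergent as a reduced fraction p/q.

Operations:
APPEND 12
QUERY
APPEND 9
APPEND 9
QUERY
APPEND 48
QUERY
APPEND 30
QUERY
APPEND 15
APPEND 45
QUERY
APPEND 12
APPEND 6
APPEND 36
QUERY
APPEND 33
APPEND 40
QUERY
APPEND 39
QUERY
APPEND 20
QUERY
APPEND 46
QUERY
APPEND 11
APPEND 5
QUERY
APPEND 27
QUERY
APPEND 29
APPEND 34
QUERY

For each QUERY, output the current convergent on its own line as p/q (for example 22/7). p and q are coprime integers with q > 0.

12/1
993/82
47773/3945
1434183/118432
971657493/80237557
2569854413926/212213502705
3397620095200126/280568758041745
132592059968824569/10949190477241531
2655238819471691506/219264378302872365
122273577755666633845/10097110592409370321
6860596548414689952850/566534515066439099801
186583771401328433390751/15407719387688661640523
184391442655757263215068137/15226681209160967968589435

APPEND 12: p_0 = 12·1 + 0 = 12, q_0 = 12·0 + 1 = 1 → 12/1
APPEND 9: p_1 = 9·12 + 1 = 109, q_1 = 9·1 + 0 = 9 → 109/9
APPEND 9: p_2 = 9·109 + 12 = 993, q_2 = 9·9 + 1 = 82 → 993/82
APPEND 48: p_3 = 48·993 + 109 = 47773, q_3 = 48·82 + 9 = 3945 → 47773/3945
APPEND 30: p_4 = 30·47773 + 993 = 1434183, q_4 = 30·3945 + 82 = 118432 → 1434183/118432
APPEND 15: p_5 = 15·1434183 + 47773 = 21560518, q_5 = 15·118432 + 3945 = 1780425 → 21560518/1780425
APPEND 45: p_6 = 45·21560518 + 1434183 = 971657493, q_6 = 45·1780425 + 118432 = 80237557 → 971657493/80237557
APPEND 12: p_7 = 12·971657493 + 21560518 = 11681450434, q_7 = 12·80237557 + 1780425 = 964631109 → 11681450434/964631109
APPEND 6: p_8 = 6·11681450434 + 971657493 = 71060360097, q_8 = 6·964631109 + 80237557 = 5868024211 → 71060360097/5868024211
APPEND 36: p_9 = 36·71060360097 + 11681450434 = 2569854413926, q_9 = 36·5868024211 + 964631109 = 212213502705 → 2569854413926/212213502705
APPEND 33: p_10 = 33·2569854413926 + 71060360097 = 84876256019655, q_10 = 33·212213502705 + 5868024211 = 7008913613476 → 84876256019655/7008913613476
APPEND 40: p_11 = 40·84876256019655 + 2569854413926 = 3397620095200126, q_11 = 40·7008913613476 + 212213502705 = 280568758041745 → 3397620095200126/280568758041745
APPEND 39: p_12 = 39·3397620095200126 + 84876256019655 = 132592059968824569, q_12 = 39·280568758041745 + 7008913613476 = 10949190477241531 → 132592059968824569/10949190477241531
APPEND 20: p_13 = 20·132592059968824569 + 3397620095200126 = 2655238819471691506, q_13 = 20·10949190477241531 + 280568758041745 = 219264378302872365 → 2655238819471691506/219264378302872365
APPEND 46: p_14 = 46·2655238819471691506 + 132592059968824569 = 122273577755666633845, q_14 = 46·219264378302872365 + 10949190477241531 = 10097110592409370321 → 122273577755666633845/10097110592409370321
APPEND 11: p_15 = 11·122273577755666633845 + 2655238819471691506 = 1347664594131804663801, q_15 = 11·10097110592409370321 + 219264378302872365 = 111287480894805945896 → 1347664594131804663801/111287480894805945896
APPEND 5: p_16 = 5·1347664594131804663801 + 122273577755666633845 = 6860596548414689952850, q_16 = 5·111287480894805945896 + 10097110592409370321 = 566534515066439099801 → 6860596548414689952850/566534515066439099801
APPEND 27: p_17 = 27·6860596548414689952850 + 1347664594131804663801 = 186583771401328433390751, q_17 = 27·566534515066439099801 + 111287480894805945896 = 15407719387688661640523 → 186583771401328433390751/15407719387688661640523
APPEND 29: p_18 = 29·186583771401328433390751 + 6860596548414689952850 = 5417789967186939258284629, q_18 = 29·15407719387688661640523 + 566534515066439099801 = 447390396758037626674968 → 5417789967186939258284629/447390396758037626674968
APPEND 34: p_19 = 34·5417789967186939258284629 + 186583771401328433390751 = 184391442655757263215068137, q_19 = 34·447390396758037626674968 + 15407719387688661640523 = 15226681209160967968589435 → 184391442655757263215068137/15226681209160967968589435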